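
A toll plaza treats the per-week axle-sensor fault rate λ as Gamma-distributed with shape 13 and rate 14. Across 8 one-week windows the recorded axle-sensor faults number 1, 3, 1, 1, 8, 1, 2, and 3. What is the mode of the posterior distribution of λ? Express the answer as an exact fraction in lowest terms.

Total count: 1 + 3 + 1 + 1 + 8 + 1 + 2 + 3 = 20.
Total exposure: 8 weeks.
Posterior: α' = 13 + 20 = 33, β' = 14 + 8 = 22.
Posterior mode = (α'−1)/β' = 32/22 = 16/11.

16/11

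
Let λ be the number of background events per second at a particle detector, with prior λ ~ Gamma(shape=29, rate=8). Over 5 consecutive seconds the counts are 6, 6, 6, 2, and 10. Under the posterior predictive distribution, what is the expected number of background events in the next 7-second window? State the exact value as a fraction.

413/13

Total count: 6 + 6 + 6 + 2 + 10 = 30.
Total exposure: 5 seconds.
Gamma(α, β) with Poisson data over total exposure Σt gives posterior Gamma(α+Σx, β+Σt) = Gamma(59, 13).
Predictive mean over a 7-second window = T·E[λ|data] = 7·59/13 = 413/13.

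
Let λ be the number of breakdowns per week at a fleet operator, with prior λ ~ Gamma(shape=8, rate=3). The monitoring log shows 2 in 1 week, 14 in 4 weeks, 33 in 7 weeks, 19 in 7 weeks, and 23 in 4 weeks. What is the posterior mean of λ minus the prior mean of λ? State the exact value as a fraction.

89/78

Total count: 2 + 14 + 33 + 19 + 23 = 91.
Total exposure: 1 + 4 + 7 + 7 + 4 = 23 weeks.
Posterior: α' = 8 + 91 = 99, β' = 3 + 23 = 26.
Posterior mean = 99/26 = 99/26; prior mean = 8/3 = 8/3. Difference = 99/26 − 8/3 = 89/78.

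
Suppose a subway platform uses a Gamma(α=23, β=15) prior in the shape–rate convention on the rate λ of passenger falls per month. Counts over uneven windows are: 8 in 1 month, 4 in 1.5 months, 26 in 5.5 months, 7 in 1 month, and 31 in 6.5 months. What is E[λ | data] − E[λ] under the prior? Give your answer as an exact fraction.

Total count: 8 + 4 + 26 + 7 + 31 = 76.
Total exposure: 1 + 1.5 + 5.5 + 1 + 6.5 = 15.5 months.
By Gamma–Poisson conjugacy, the posterior is Gamma(α + Σx, β + Σt) = Gamma(23 + 76, 15 + 15.5) = Gamma(99, 61/2).
Posterior mean = 99/(61/2) = 198/61; prior mean = 23/15 = 23/15. Difference = 198/61 − 23/15 = 1567/915.

1567/915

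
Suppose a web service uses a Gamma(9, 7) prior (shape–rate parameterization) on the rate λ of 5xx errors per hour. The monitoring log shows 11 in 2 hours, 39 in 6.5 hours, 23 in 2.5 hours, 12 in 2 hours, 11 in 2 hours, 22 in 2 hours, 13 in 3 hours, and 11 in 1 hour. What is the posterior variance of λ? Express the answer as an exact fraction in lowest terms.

151/784

Total count: 11 + 39 + 23 + 12 + 11 + 22 + 13 + 11 = 142.
Total exposure: 2 + 6.5 + 2.5 + 2 + 2 + 2 + 3 + 1 = 21 hours.
Posterior: α' = 9 + 142 = 151, β' = 7 + 21 = 28.
Posterior variance = α'/β'² = 151/784.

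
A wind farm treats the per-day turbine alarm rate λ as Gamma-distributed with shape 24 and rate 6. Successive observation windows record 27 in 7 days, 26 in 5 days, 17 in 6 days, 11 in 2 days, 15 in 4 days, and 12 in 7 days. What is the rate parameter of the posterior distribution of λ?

37

Total count: 27 + 26 + 17 + 11 + 15 + 12 = 108.
Total exposure: 7 + 5 + 6 + 2 + 4 + 7 = 31 days.
The Gamma prior is conjugate for the Poisson rate, so λ | data ~ Gamma(24+108, 6+31) = Gamma(132, 37).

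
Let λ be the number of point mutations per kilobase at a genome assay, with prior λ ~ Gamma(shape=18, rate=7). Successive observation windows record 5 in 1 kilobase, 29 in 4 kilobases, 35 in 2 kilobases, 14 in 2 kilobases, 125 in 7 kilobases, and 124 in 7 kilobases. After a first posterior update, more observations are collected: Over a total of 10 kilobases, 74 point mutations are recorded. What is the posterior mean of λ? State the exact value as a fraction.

Total count: 5 + 29 + 35 + 14 + 125 + 124 = 332.
Total exposure: 1 + 4 + 2 + 2 + 7 + 7 = 23 kilobases.
After the first batch: Gamma(18 + 332, 7 + 23) = Gamma(350, 30).
Total count 74 over total exposure 10 kilobases.
After the second batch: Gamma(350 + 74, 30 + 10) = Gamma(424, 40).
Posterior mean = α'/β' = 424/40 = 53/5.

53/5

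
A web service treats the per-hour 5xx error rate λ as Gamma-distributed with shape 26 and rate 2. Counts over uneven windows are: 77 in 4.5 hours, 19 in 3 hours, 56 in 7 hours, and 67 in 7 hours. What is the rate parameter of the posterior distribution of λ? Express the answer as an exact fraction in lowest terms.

47/2

Total count: 77 + 19 + 56 + 67 = 219.
Total exposure: 4.5 + 3 + 7 + 7 = 21.5 hours.
Gamma(α, β) with Poisson data over total exposure Σt gives posterior Gamma(α+Σx, β+Σt) = Gamma(245, 47/2).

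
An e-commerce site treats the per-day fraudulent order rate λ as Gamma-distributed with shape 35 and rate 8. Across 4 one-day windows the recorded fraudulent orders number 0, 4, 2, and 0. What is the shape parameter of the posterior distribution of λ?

41

Total count: 0 + 4 + 2 + 0 = 6.
Total exposure: 4 days.
Conjugate update: add total count to the shape and total exposure to the rate, giving Gamma(41, 12).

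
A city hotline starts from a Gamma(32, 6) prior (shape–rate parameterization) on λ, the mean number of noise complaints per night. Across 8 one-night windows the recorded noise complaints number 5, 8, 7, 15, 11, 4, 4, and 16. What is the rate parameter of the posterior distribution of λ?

Total count: 5 + 8 + 7 + 15 + 11 + 4 + 4 + 16 = 70.
Total exposure: 8 nights.
The Gamma prior is conjugate for the Poisson rate, so λ | data ~ Gamma(32+70, 6+8) = Gamma(102, 14).

14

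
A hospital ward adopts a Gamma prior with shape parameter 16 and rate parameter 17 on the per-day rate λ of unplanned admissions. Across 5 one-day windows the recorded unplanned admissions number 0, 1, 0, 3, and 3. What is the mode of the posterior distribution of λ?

1

Total count: 0 + 1 + 0 + 3 + 3 = 7.
Total exposure: 5 days.
Posterior: α' = 16 + 7 = 23, β' = 17 + 5 = 22.
Posterior mode = (α'−1)/β' = 22/22 = 1.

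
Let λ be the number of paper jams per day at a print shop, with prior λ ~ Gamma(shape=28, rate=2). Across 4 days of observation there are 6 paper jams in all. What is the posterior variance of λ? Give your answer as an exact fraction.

17/18

Total count 6 over total exposure 4 days.
Conjugate update: add total count to the shape and total exposure to the rate, giving Gamma(34, 6).
Posterior variance = α'/β'² = 34/36 = 17/18.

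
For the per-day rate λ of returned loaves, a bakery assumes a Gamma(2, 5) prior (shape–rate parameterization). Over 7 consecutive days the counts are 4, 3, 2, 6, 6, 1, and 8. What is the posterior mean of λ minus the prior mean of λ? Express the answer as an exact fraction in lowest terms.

Total count: 4 + 3 + 2 + 6 + 6 + 1 + 8 = 30.
Total exposure: 7 days.
Conjugate update: add total count to the shape and total exposure to the rate, giving Gamma(32, 12).
Posterior mean = 32/12 = 8/3; prior mean = 2/5 = 2/5. Difference = 8/3 − 2/5 = 34/15.

34/15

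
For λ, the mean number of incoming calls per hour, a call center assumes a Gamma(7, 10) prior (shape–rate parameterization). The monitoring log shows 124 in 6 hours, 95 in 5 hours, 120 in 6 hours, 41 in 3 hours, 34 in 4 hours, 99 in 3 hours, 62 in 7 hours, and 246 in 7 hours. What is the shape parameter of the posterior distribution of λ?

828

Total count: 124 + 95 + 120 + 41 + 34 + 99 + 62 + 246 = 821.
Total exposure: 6 + 5 + 6 + 3 + 4 + 3 + 7 + 7 = 41 hours.
Conjugate update: add total count to the shape and total exposure to the rate, giving Gamma(828, 51).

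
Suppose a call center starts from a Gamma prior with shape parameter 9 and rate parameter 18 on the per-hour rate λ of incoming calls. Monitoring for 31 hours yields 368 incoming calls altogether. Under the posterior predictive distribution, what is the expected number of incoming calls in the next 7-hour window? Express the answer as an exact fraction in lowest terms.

Total count 368 over total exposure 31 hours.
Gamma(α, β) with Poisson data over total exposure Σt gives posterior Gamma(α+Σx, β+Σt) = Gamma(377, 49).
Predictive mean over a 7-hour window = T·E[λ|data] = 7·377/49 = 377/7.

377/7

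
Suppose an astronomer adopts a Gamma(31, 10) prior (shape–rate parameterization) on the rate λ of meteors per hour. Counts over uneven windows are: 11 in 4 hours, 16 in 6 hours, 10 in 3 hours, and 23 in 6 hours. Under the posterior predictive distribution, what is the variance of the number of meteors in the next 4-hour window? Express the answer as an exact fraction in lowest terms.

12012/841

Total count: 11 + 16 + 10 + 23 = 60.
Total exposure: 4 + 6 + 3 + 6 = 19 hours.
Gamma(α, β) with Poisson data over total exposure Σt gives posterior Gamma(α+Σx, β+Σt) = Gamma(91, 29).
The posterior predictive for a window of length T is Negative Binomial with variance T·α'·(β'+T)/β'² = 4·91·33/841 = 12012/841.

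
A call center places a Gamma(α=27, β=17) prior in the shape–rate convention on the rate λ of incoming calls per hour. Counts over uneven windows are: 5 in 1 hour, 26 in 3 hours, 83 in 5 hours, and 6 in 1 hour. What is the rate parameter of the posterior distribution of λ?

27

Total count: 5 + 26 + 83 + 6 = 120.
Total exposure: 1 + 3 + 5 + 1 = 10 hours.
By Gamma–Poisson conjugacy, the posterior is Gamma(α + Σx, β + Σt) = Gamma(27 + 120, 17 + 10) = Gamma(147, 27).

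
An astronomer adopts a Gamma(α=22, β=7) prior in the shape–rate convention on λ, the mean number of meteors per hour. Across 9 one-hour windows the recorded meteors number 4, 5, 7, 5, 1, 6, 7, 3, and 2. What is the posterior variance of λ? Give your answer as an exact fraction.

Total count: 4 + 5 + 7 + 5 + 1 + 6 + 7 + 3 + 2 = 40.
Total exposure: 9 hours.
Gamma(α, β) with Poisson data over total exposure Σt gives posterior Gamma(α+Σx, β+Σt) = Gamma(62, 16).
Posterior variance = α'/β'² = 62/256 = 31/128.

31/128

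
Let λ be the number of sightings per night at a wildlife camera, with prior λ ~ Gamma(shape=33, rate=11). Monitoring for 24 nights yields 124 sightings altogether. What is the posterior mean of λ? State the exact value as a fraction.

157/35

Total count 124 over total exposure 24 nights.
By Gamma–Poisson conjugacy, the posterior is Gamma(α + Σx, β + Σt) = Gamma(33 + 124, 11 + 24) = Gamma(157, 35).
Posterior mean = α'/β' = 157/35.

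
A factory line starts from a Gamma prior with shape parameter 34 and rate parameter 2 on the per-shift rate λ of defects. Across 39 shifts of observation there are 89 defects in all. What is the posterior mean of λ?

3

Total count 89 over total exposure 39 shifts.
By Gamma–Poisson conjugacy, the posterior is Gamma(α + Σx, β + Σt) = Gamma(34 + 89, 2 + 39) = Gamma(123, 41).
Posterior mean = α'/β' = 123/41 = 3.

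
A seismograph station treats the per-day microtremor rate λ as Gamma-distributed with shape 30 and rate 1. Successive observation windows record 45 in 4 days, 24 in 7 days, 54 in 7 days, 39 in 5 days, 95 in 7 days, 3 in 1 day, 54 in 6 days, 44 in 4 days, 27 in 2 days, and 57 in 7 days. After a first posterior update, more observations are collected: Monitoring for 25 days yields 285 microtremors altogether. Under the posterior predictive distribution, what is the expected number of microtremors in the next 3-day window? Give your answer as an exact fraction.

Total count: 45 + 24 + 54 + 39 + 95 + 3 + 54 + 44 + 27 + 57 = 442.
Total exposure: 4 + 7 + 7 + 5 + 7 + 1 + 6 + 4 + 2 + 7 = 50 days.
After the first batch: Gamma(30 + 442, 1 + 50) = Gamma(472, 51).
Total count 285 over total exposure 25 days.
After the second batch: Gamma(472 + 285, 51 + 25) = Gamma(757, 76).
Predictive mean over a 3-day window = T·E[λ|data] = 3·757/76 = 2271/76.

2271/76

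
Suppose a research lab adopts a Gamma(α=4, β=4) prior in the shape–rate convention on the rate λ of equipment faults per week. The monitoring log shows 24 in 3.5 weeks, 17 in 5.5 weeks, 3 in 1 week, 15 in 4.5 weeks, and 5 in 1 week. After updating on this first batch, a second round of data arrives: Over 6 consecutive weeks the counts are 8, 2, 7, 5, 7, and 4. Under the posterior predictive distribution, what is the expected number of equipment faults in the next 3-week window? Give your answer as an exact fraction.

Total count: 24 + 17 + 3 + 15 + 5 = 64.
Total exposure: 3.5 + 5.5 + 1 + 4.5 + 1 = 15.5 weeks.
After the first batch: Gamma(4 + 64, 4 + 15.5) = Gamma(68, 39/2).
Total count: 8 + 2 + 7 + 5 + 7 + 4 = 33.
Total exposure: 6 weeks.
After the second batch: Gamma(68 + 33, 39/2 + 6) = Gamma(101, 51/2).
Predictive mean over a 3-week window = T·E[λ|data] = 3·101/(51/2) = 202/17.

202/17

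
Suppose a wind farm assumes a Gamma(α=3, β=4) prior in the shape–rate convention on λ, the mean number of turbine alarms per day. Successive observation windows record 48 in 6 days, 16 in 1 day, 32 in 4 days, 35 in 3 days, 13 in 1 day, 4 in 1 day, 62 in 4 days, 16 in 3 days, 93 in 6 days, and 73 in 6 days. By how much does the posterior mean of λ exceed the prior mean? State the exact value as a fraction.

Total count: 48 + 16 + 32 + 35 + 13 + 4 + 62 + 16 + 93 + 73 = 392.
Total exposure: 6 + 1 + 4 + 3 + 1 + 1 + 4 + 3 + 6 + 6 = 35 days.
Conjugate update: add total count to the shape and total exposure to the rate, giving Gamma(395, 39).
Posterior mean = 395/39 = 395/39; prior mean = 3/4 = 3/4. Difference = 395/39 − 3/4 = 1463/156.

1463/156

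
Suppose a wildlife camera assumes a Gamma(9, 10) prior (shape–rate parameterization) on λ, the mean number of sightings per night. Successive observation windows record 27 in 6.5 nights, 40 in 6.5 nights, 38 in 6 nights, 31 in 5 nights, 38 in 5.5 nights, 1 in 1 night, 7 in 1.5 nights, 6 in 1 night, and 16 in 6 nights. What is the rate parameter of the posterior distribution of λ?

49

Total count: 27 + 40 + 38 + 31 + 38 + 1 + 7 + 6 + 16 = 204.
Total exposure: 6.5 + 6.5 + 6 + 5 + 5.5 + 1 + 1.5 + 1 + 6 = 39 nights.
Posterior: α' = 9 + 204 = 213, β' = 10 + 39 = 49.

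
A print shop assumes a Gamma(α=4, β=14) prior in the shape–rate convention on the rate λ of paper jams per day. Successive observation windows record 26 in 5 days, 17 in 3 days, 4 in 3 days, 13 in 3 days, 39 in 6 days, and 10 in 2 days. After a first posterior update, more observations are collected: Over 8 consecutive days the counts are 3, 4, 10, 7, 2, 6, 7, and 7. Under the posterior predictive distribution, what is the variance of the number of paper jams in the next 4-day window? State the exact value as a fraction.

Total count: 26 + 17 + 4 + 13 + 39 + 10 = 109.
Total exposure: 5 + 3 + 3 + 3 + 6 + 2 = 22 days.
After the first batch: Gamma(4 + 109, 14 + 22) = Gamma(113, 36).
Total count: 3 + 4 + 10 + 7 + 2 + 6 + 7 + 7 = 46.
Total exposure: 8 days.
After the second batch: Gamma(113 + 46, 36 + 8) = Gamma(159, 44).
The posterior predictive for a window of length T is Negative Binomial with variance T·α'·(β'+T)/β'² = 4·159·48/1936 = 1908/121.

1908/121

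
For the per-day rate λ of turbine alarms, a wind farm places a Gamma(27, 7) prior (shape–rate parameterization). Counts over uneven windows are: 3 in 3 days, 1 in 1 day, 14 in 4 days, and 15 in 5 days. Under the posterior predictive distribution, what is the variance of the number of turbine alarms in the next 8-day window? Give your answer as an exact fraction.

Total count: 3 + 1 + 14 + 15 = 33.
Total exposure: 3 + 1 + 4 + 5 = 13 days.
Gamma(α, β) with Poisson data over total exposure Σt gives posterior Gamma(α+Σx, β+Σt) = Gamma(60, 20).
The posterior predictive for a window of length T is Negative Binomial with variance T·α'·(β'+T)/β'² = 8·60·28/400 = 168/5.

168/5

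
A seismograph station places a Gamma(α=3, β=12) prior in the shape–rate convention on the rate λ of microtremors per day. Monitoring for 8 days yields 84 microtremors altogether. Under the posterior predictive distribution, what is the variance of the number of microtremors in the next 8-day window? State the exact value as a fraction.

Total count 84 over total exposure 8 days.
Posterior: α' = 3 + 84 = 87, β' = 12 + 8 = 20.
The posterior predictive for a window of length T is Negative Binomial with variance T·α'·(β'+T)/β'² = 8·87·28/400 = 1218/25.

1218/25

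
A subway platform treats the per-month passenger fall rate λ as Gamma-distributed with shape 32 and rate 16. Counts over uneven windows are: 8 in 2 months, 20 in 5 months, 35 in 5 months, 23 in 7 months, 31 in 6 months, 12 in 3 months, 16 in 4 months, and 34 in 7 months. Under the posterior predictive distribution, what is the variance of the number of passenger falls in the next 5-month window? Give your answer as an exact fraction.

Total count: 8 + 20 + 35 + 23 + 31 + 12 + 16 + 34 = 179.
Total exposure: 2 + 5 + 5 + 7 + 6 + 3 + 4 + 7 = 39 months.
By Gamma–Poisson conjugacy, the posterior is Gamma(α + Σx, β + Σt) = Gamma(32 + 179, 16 + 39) = Gamma(211, 55).
The posterior predictive for a window of length T is Negative Binomial with variance T·α'·(β'+T)/β'² = 5·211·60/3025 = 2532/121.

2532/121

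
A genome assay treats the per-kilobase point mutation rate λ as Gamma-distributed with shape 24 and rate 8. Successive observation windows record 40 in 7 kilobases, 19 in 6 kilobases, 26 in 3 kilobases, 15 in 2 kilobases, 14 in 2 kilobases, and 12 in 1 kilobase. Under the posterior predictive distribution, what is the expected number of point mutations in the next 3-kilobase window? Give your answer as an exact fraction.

450/29

Total count: 40 + 19 + 26 + 15 + 14 + 12 = 126.
Total exposure: 7 + 6 + 3 + 2 + 2 + 1 = 21 kilobases.
The Gamma prior is conjugate for the Poisson rate, so λ | data ~ Gamma(24+126, 8+21) = Gamma(150, 29).
Predictive mean over a 3-kilobase window = T·E[λ|data] = 3·150/29 = 450/29.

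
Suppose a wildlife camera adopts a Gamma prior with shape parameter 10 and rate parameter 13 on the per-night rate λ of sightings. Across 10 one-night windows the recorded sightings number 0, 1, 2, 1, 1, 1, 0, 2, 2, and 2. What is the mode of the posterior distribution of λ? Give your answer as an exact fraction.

Total count: 0 + 1 + 2 + 1 + 1 + 1 + 0 + 2 + 2 + 2 = 12.
Total exposure: 10 nights.
Posterior: α' = 10 + 12 = 22, β' = 13 + 10 = 23.
Posterior mode = (α'−1)/β' = 21/23.

21/23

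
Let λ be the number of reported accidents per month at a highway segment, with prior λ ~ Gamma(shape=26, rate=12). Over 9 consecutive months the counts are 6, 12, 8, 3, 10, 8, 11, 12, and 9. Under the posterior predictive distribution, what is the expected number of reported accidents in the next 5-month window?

25

Total count: 6 + 12 + 8 + 3 + 10 + 8 + 11 + 12 + 9 = 79.
Total exposure: 9 months.
Gamma(α, β) with Poisson data over total exposure Σt gives posterior Gamma(α+Σx, β+Σt) = Gamma(105, 21).
Predictive mean over a 5-month window = T·E[λ|data] = 5·105/21 = 25.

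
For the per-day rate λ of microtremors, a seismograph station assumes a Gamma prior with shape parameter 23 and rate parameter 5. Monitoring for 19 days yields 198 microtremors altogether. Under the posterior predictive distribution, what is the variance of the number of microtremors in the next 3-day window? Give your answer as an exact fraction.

1989/64

Total count 198 over total exposure 19 days.
Conjugate update: add total count to the shape and total exposure to the rate, giving Gamma(221, 24).
The posterior predictive for a window of length T is Negative Binomial with variance T·α'·(β'+T)/β'² = 3·221·27/576 = 1989/64.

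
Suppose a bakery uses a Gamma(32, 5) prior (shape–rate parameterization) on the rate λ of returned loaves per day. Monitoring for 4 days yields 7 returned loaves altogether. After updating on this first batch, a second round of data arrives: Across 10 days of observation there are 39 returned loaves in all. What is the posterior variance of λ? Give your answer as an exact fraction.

Total count 7 over total exposure 4 days.
After the first batch: Gamma(32 + 7, 5 + 4) = Gamma(39, 9).
Total count 39 over total exposure 10 days.
After the second batch: Gamma(39 + 39, 9 + 10) = Gamma(78, 19).
Posterior variance = α'/β'² = 78/361.

78/361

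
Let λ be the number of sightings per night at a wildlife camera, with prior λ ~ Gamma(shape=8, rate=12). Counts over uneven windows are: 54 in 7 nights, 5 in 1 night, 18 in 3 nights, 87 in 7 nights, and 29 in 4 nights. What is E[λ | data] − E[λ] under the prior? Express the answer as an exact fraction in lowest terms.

535/102

Total count: 54 + 5 + 18 + 87 + 29 = 193.
Total exposure: 7 + 1 + 3 + 7 + 4 = 22 nights.
The Gamma prior is conjugate for the Poisson rate, so λ | data ~ Gamma(8+193, 12+22) = Gamma(201, 34).
Posterior mean = 201/34 = 201/34; prior mean = 8/12 = 2/3. Difference = 201/34 − 2/3 = 535/102.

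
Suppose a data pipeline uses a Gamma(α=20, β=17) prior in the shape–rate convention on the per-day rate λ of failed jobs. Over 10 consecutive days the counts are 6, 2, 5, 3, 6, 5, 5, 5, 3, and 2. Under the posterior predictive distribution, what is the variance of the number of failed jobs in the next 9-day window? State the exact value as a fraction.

Total count: 6 + 2 + 5 + 3 + 6 + 5 + 5 + 5 + 3 + 2 = 42.
Total exposure: 10 days.
Posterior: α' = 20 + 42 = 62, β' = 17 + 10 = 27.
The posterior predictive for a window of length T is Negative Binomial with variance T·α'·(β'+T)/β'² = 9·62·36/729 = 248/9.

248/9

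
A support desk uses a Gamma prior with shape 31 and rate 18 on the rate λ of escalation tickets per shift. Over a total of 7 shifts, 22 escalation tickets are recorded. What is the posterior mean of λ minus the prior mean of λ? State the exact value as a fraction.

Total count 22 over total exposure 7 shifts.
The Gamma prior is conjugate for the Poisson rate, so λ | data ~ Gamma(31+22, 18+7) = Gamma(53, 25).
Posterior mean = 53/25 = 53/25; prior mean = 31/18 = 31/18. Difference = 53/25 − 31/18 = 179/450.

179/450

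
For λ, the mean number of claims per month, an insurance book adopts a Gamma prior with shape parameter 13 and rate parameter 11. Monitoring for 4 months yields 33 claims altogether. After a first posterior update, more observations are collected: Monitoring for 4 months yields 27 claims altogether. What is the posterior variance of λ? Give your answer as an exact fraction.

73/361

Total count 33 over total exposure 4 months.
After the first batch: Gamma(13 + 33, 11 + 4) = Gamma(46, 15).
Total count 27 over total exposure 4 months.
After the second batch: Gamma(46 + 27, 15 + 4) = Gamma(73, 19).
Posterior variance = α'/β'² = 73/361.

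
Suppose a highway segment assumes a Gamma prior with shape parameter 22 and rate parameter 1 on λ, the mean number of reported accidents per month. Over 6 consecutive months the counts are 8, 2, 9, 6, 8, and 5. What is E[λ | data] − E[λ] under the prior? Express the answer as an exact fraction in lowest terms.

Total count: 8 + 2 + 9 + 6 + 8 + 5 = 38.
Total exposure: 6 months.
The Gamma prior is conjugate for the Poisson rate, so λ | data ~ Gamma(22+38, 1+6) = Gamma(60, 7).
Posterior mean = 60/7 = 60/7; prior mean = 22/1 = 22. Difference = 60/7 − 22 = -94/7.

-94/7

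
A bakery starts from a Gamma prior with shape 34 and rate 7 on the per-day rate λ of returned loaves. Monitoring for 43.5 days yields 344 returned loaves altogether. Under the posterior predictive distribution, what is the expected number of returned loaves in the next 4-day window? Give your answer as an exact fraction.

3024/101

Total count 344 over total exposure 43.5 days.
Gamma(α, β) with Poisson data over total exposure Σt gives posterior Gamma(α+Σx, β+Σt) = Gamma(378, 101/2).
Predictive mean over a 4-day window = T·E[λ|data] = 4·378/(101/2) = 3024/101.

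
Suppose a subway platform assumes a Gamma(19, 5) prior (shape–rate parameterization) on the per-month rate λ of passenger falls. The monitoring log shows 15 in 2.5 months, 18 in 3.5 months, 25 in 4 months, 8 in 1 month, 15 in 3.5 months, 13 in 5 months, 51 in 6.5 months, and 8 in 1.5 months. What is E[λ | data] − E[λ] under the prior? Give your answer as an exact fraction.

97/65

Total count: 15 + 18 + 25 + 8 + 15 + 13 + 51 + 8 = 153.
Total exposure: 2.5 + 3.5 + 4 + 1 + 3.5 + 5 + 6.5 + 1.5 = 27.5 months.
By Gamma–Poisson conjugacy, the posterior is Gamma(α + Σx, β + Σt) = Gamma(19 + 153, 5 + 27.5) = Gamma(172, 65/2).
Posterior mean = 172/(65/2) = 344/65; prior mean = 19/5 = 19/5. Difference = 344/65 − 19/5 = 97/65.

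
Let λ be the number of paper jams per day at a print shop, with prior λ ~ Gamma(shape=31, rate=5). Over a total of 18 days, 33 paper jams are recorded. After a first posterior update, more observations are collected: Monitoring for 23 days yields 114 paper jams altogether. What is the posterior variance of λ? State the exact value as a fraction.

Total count 33 over total exposure 18 days.
After the first batch: Gamma(31 + 33, 5 + 18) = Gamma(64, 23).
Total count 114 over total exposure 23 days.
After the second batch: Gamma(64 + 114, 23 + 23) = Gamma(178, 46).
Posterior variance = α'/β'² = 178/2116 = 89/1058.

89/1058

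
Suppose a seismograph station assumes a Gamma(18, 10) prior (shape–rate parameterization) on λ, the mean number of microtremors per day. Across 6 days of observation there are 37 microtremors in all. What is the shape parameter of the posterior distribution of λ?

55

Total count 37 over total exposure 6 days.
By Gamma–Poisson conjugacy, the posterior is Gamma(α + Σx, β + Σt) = Gamma(18 + 37, 10 + 6) = Gamma(55, 16).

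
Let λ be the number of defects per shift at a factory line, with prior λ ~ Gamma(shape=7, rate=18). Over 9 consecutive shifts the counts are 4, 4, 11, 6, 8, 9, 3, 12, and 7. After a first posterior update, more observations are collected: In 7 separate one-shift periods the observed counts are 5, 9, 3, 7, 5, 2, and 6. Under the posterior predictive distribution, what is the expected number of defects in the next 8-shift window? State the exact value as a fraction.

Total count: 4 + 4 + 11 + 6 + 8 + 9 + 3 + 12 + 7 = 64.
Total exposure: 9 shifts.
After the first batch: Gamma(7 + 64, 18 + 9) = Gamma(71, 27).
Total count: 5 + 9 + 3 + 7 + 5 + 2 + 6 = 37.
Total exposure: 7 shifts.
After the second batch: Gamma(71 + 37, 27 + 7) = Gamma(108, 34).
Predictive mean over an 8-shift window = T·E[λ|data] = 8·108/34 = 432/17.

432/17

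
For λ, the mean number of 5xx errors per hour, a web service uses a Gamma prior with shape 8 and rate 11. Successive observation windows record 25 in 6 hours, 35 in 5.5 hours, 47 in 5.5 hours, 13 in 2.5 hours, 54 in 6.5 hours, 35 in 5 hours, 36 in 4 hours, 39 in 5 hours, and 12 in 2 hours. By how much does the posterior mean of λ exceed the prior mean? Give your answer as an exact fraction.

2920/583

Total count: 25 + 35 + 47 + 13 + 54 + 35 + 36 + 39 + 12 = 296.
Total exposure: 6 + 5.5 + 5.5 + 2.5 + 6.5 + 5 + 4 + 5 + 2 = 42 hours.
The Gamma prior is conjugate for the Poisson rate, so λ | data ~ Gamma(8+296, 11+42) = Gamma(304, 53).
Posterior mean = 304/53 = 304/53; prior mean = 8/11 = 8/11. Difference = 304/53 − 8/11 = 2920/583.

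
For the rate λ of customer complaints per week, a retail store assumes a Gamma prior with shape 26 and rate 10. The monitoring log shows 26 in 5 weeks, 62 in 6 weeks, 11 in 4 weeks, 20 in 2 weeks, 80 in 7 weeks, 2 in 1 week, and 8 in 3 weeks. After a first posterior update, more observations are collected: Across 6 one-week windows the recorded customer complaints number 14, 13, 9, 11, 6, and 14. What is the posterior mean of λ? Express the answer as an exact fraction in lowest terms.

151/22

Total count: 26 + 62 + 11 + 20 + 80 + 2 + 8 = 209.
Total exposure: 5 + 6 + 4 + 2 + 7 + 1 + 3 = 28 weeks.
After the first batch: Gamma(26 + 209, 10 + 28) = Gamma(235, 38).
Total count: 14 + 13 + 9 + 11 + 6 + 14 = 67.
Total exposure: 6 weeks.
After the second batch: Gamma(235 + 67, 38 + 6) = Gamma(302, 44).
Posterior mean = α'/β' = 302/44 = 151/22.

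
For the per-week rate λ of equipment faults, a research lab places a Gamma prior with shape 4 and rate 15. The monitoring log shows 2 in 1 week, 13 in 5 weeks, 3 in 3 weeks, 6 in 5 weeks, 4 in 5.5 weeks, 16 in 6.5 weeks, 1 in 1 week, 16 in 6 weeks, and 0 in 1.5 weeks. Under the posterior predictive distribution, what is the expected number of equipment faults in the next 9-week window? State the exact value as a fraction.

Total count: 2 + 13 + 3 + 6 + 4 + 16 + 1 + 16 + 0 = 61.
Total exposure: 1 + 5 + 3 + 5 + 5.5 + 6.5 + 1 + 6 + 1.5 = 34.5 weeks.
The Gamma prior is conjugate for the Poisson rate, so λ | data ~ Gamma(4+61, 15+34.5) = Gamma(65, 99/2).
Predictive mean over a 9-week window = T·E[λ|data] = 9·65/(99/2) = 130/11.

130/11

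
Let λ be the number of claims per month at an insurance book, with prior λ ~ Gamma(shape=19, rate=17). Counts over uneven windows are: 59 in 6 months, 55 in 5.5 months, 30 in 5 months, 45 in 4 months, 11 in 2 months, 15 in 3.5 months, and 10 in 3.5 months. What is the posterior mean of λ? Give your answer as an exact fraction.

488/93

Total count: 59 + 55 + 30 + 45 + 11 + 15 + 10 = 225.
Total exposure: 6 + 5.5 + 5 + 4 + 2 + 3.5 + 3.5 = 29.5 months.
Conjugate update: add total count to the shape and total exposure to the rate, giving Gamma(244, 93/2).
Posterior mean = α'/β' = 244/(93/2) = 488/93.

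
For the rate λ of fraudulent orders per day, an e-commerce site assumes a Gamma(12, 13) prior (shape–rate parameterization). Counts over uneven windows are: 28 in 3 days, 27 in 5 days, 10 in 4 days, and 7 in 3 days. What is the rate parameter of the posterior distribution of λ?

Total count: 28 + 27 + 10 + 7 = 72.
Total exposure: 3 + 5 + 4 + 3 = 15 days.
Gamma(α, β) with Poisson data over total exposure Σt gives posterior Gamma(α+Σx, β+Σt) = Gamma(84, 28).

28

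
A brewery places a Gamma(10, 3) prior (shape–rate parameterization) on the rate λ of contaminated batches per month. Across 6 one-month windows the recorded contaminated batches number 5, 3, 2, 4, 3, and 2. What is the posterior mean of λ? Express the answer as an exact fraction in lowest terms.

29/9

Total count: 5 + 3 + 2 + 4 + 3 + 2 = 19.
Total exposure: 6 months.
Posterior: α' = 10 + 19 = 29, β' = 3 + 6 = 9.
Posterior mean = α'/β' = 29/9.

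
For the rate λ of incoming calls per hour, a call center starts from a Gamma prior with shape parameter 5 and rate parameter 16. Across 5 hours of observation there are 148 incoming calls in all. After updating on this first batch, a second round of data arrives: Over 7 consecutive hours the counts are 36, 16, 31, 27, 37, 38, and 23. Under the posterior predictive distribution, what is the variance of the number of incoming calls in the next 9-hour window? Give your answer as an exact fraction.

120213/784

Total count 148 over total exposure 5 hours.
After the first batch: Gamma(5 + 148, 16 + 5) = Gamma(153, 21).
Total count: 36 + 16 + 31 + 27 + 37 + 38 + 23 = 208.
Total exposure: 7 hours.
After the second batch: Gamma(153 + 208, 21 + 7) = Gamma(361, 28).
The posterior predictive for a window of length T is Negative Binomial with variance T·α'·(β'+T)/β'² = 9·361·37/784 = 120213/784.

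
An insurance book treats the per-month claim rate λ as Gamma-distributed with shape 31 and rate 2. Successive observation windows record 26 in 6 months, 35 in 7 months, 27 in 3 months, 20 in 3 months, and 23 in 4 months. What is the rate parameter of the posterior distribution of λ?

Total count: 26 + 35 + 27 + 20 + 23 = 131.
Total exposure: 6 + 7 + 3 + 3 + 4 = 23 months.
By Gamma–Poisson conjugacy, the posterior is Gamma(α + Σx, β + Σt) = Gamma(31 + 131, 2 + 23) = Gamma(162, 25).

25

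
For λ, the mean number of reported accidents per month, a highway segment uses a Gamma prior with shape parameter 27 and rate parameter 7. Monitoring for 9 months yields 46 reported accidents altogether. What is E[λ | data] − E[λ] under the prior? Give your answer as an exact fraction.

79/112

Total count 46 over total exposure 9 months.
The Gamma prior is conjugate for the Poisson rate, so λ | data ~ Gamma(27+46, 7+9) = Gamma(73, 16).
Posterior mean = 73/16 = 73/16; prior mean = 27/7 = 27/7. Difference = 73/16 − 27/7 = 79/112.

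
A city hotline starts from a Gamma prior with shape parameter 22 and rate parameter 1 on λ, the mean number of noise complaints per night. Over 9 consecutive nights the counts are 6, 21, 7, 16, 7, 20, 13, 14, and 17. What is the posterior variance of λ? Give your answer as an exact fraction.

143/100

Total count: 6 + 21 + 7 + 16 + 7 + 20 + 13 + 14 + 17 = 121.
Total exposure: 9 nights.
Gamma(α, β) with Poisson data over total exposure Σt gives posterior Gamma(α+Σx, β+Σt) = Gamma(143, 10).
Posterior variance = α'/β'² = 143/100.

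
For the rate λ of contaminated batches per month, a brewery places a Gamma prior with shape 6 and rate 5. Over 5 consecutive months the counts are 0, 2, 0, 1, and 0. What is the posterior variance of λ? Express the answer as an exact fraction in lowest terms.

Total count: 0 + 2 + 0 + 1 + 0 = 3.
Total exposure: 5 months.
By Gamma–Poisson conjugacy, the posterior is Gamma(α + Σx, β + Σt) = Gamma(6 + 3, 5 + 5) = Gamma(9, 10).
Posterior variance = α'/β'² = 9/100.

9/100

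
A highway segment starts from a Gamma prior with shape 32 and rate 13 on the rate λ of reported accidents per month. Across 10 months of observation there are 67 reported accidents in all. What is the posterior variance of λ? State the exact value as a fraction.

99/529

Total count 67 over total exposure 10 months.
By Gamma–Poisson conjugacy, the posterior is Gamma(α + Σx, β + Σt) = Gamma(32 + 67, 13 + 10) = Gamma(99, 23).
Posterior variance = α'/β'² = 99/529.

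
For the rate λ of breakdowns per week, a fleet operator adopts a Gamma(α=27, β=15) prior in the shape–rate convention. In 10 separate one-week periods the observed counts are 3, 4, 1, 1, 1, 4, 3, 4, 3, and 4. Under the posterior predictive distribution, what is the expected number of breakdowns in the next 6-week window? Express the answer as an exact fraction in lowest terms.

66/5

Total count: 3 + 4 + 1 + 1 + 1 + 4 + 3 + 4 + 3 + 4 = 28.
Total exposure: 10 weeks.
Gamma(α, β) with Poisson data over total exposure Σt gives posterior Gamma(α+Σx, β+Σt) = Gamma(55, 25).
Predictive mean over a 6-week window = T·E[λ|data] = 6·55/25 = 66/5.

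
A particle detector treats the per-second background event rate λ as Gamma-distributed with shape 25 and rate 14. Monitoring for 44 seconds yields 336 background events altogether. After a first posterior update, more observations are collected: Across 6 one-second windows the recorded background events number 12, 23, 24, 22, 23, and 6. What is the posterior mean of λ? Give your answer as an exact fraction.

Total count 336 over total exposure 44 seconds.
After the first batch: Gamma(25 + 336, 14 + 44) = Gamma(361, 58).
Total count: 12 + 23 + 24 + 22 + 23 + 6 = 110.
Total exposure: 6 seconds.
After the second batch: Gamma(361 + 110, 58 + 6) = Gamma(471, 64).
Posterior mean = α'/β' = 471/64.

471/64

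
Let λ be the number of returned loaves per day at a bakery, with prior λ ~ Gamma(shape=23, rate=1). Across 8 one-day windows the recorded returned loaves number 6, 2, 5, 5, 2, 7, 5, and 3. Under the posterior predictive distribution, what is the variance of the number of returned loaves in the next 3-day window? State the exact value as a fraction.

232/9

Total count: 6 + 2 + 5 + 5 + 2 + 7 + 5 + 3 = 35.
Total exposure: 8 days.
Gamma(α, β) with Poisson data over total exposure Σt gives posterior Gamma(α+Σx, β+Σt) = Gamma(58, 9).
The posterior predictive for a window of length T is Negative Binomial with variance T·α'·(β'+T)/β'² = 3·58·12/81 = 232/9.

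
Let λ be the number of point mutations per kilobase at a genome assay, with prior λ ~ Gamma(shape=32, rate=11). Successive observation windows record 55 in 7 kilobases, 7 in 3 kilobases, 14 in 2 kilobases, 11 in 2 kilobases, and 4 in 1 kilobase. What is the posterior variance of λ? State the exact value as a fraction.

Total count: 55 + 7 + 14 + 11 + 4 = 91.
Total exposure: 7 + 3 + 2 + 2 + 1 = 15 kilobases.
Conjugate update: add total count to the shape and total exposure to the rate, giving Gamma(123, 26).
Posterior variance = α'/β'² = 123/676.

123/676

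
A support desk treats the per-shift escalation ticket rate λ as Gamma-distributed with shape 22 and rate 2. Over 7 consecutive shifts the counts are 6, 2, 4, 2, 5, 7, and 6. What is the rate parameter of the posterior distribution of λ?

9

Total count: 6 + 2 + 4 + 2 + 5 + 7 + 6 = 32.
Total exposure: 7 shifts.
By Gamma–Poisson conjugacy, the posterior is Gamma(α + Σx, β + Σt) = Gamma(22 + 32, 2 + 7) = Gamma(54, 9).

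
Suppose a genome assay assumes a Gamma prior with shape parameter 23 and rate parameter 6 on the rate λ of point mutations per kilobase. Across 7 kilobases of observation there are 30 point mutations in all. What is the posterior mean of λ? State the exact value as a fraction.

Total count 30 over total exposure 7 kilobases.
The Gamma prior is conjugate for the Poisson rate, so λ | data ~ Gamma(23+30, 6+7) = Gamma(53, 13).
Posterior mean = α'/β' = 53/13.

53/13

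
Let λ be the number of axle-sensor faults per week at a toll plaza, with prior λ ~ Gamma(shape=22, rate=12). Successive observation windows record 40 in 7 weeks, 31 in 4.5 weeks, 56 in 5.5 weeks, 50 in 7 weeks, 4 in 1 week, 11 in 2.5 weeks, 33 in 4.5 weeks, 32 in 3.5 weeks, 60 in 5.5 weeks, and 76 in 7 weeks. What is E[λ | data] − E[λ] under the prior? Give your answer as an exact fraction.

Total count: 40 + 31 + 56 + 50 + 4 + 11 + 33 + 32 + 60 + 76 = 393.
Total exposure: 7 + 4.5 + 5.5 + 7 + 1 + 2.5 + 4.5 + 3.5 + 5.5 + 7 = 48 weeks.
Gamma(α, β) with Poisson data over total exposure Σt gives posterior Gamma(α+Σx, β+Σt) = Gamma(415, 60).
Posterior mean = 415/60 = 83/12; prior mean = 22/12 = 11/6. Difference = 83/12 − 11/6 = 61/12.

61/12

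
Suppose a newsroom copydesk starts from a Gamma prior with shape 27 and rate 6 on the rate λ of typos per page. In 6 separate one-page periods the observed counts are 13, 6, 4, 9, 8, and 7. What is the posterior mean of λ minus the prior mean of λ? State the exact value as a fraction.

Total count: 13 + 6 + 4 + 9 + 8 + 7 = 47.
Total exposure: 6 pages.
Conjugate update: add total count to the shape and total exposure to the rate, giving Gamma(74, 12).
Posterior mean = 74/12 = 37/6; prior mean = 27/6 = 9/2. Difference = 37/6 − 9/2 = 5/3.

5/3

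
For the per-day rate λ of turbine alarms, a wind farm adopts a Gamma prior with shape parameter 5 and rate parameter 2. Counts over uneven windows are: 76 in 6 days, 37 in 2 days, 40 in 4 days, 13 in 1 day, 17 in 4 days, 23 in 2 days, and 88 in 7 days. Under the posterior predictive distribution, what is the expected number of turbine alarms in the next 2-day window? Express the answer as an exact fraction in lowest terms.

299/14

Total count: 76 + 37 + 40 + 13 + 17 + 23 + 88 = 294.
Total exposure: 6 + 2 + 4 + 1 + 4 + 2 + 7 = 26 days.
The Gamma prior is conjugate for the Poisson rate, so λ | data ~ Gamma(5+294, 2+26) = Gamma(299, 28).
Predictive mean over a 2-day window = T·E[λ|data] = 2·299/28 = 299/14.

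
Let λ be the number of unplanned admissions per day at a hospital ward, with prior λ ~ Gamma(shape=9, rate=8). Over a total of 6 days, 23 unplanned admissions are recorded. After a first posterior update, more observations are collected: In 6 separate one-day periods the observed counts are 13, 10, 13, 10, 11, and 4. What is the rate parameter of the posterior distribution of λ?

20

Total count 23 over total exposure 6 days.
After the first batch: Gamma(9 + 23, 8 + 6) = Gamma(32, 14).
Total count: 13 + 10 + 13 + 10 + 11 + 4 = 61.
Total exposure: 6 days.
After the second batch: Gamma(32 + 61, 14 + 6) = Gamma(93, 20).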